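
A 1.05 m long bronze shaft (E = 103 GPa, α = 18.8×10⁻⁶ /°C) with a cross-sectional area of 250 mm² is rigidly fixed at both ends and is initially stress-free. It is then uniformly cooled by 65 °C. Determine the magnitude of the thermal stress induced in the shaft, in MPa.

The supports are rigid, so the total axial strain is zero. The restrained thermal strain is ε = αΔT = 18.8×10⁻⁶ × 65 = 1222×10⁻⁶.
Hence σ = E·αΔT = 103×10³ × 1222×10⁻⁶ = 125.9 MPa, tensile.

σ ≈ 126 MPa (tensile)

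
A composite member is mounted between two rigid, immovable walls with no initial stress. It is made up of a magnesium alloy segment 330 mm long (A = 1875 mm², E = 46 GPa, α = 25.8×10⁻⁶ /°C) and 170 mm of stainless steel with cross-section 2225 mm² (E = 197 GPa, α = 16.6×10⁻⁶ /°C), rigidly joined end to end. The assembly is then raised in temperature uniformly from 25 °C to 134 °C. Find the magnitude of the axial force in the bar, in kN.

With the walls removed the bar would change length by δ_free = Σ αᵢΔT Lᵢ = 25.8×10⁻⁶×109×330 + 16.6×10⁻⁶×109×170 = 1.236 mm.
Since the ends are fixed, an axial force P builds up, equal in every segment, with P · Σ Lᵢ/(AᵢEᵢ) = δ_free.
The series flexibility is Σ Lᵢ/(AᵢEᵢ) = 330/(1875×46×10³) + 170/(2225×197×10³) = 4.214×10⁻⁶ mm/N.
So P = 1.236 / 4.214×10⁻⁶ = 293.2 kN, compressive.

P ≈ 293 kN (compressive)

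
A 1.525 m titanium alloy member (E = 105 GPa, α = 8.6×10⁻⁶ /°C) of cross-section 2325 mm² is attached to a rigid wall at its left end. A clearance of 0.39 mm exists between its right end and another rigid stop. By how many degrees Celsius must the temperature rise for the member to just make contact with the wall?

Contact occurs when the free expansion equals the gap: αΔT L = 0.39 mm.
ΔT = 0.39 / (8.6×10⁻⁶ × 1525) = 29.74 °C.

ΔT ≈ 29.7 °C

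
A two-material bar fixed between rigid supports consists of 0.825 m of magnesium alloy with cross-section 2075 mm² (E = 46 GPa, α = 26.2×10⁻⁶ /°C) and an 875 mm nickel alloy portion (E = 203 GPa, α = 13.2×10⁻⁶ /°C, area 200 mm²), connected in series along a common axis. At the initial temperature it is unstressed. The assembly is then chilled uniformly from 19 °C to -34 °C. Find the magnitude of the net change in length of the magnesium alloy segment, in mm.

|ΔL| ≈ 0.642 mm

If the supports were absent, the total length change would be Σ αᵢΔT Lᵢ = 26.2×10⁻⁶×53×825 + 13.2×10⁻⁶×53×875 = 1.758 mm.
The walls prevent any net length change, so an axial force P (same in every segment) develops. Compatibility: P · Σ Lᵢ/(AᵢEᵢ) = δ_free.
Σ Lᵢ/(AᵢEᵢ) = 825/(2075×46×10³) + 875/(200×203×10³) = 3.019×10⁻⁵ mm/N.
So P = 1.758 / 3.019×10⁻⁵ = 58.21 kN, tensile.
For the magnesium alloy segment, free thermal change = 26.2×10⁻⁶×53×825 = 1.146 mm and elastic change from P = 58210×825/(2075×46×10³) = 0.5032 mm; these oppose, so the net change is 0.642 mm (segment shortens).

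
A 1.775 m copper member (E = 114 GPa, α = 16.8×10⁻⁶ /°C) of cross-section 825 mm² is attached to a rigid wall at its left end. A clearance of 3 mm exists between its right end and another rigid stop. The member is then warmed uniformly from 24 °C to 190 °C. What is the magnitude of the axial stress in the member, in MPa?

σ ≈ 125 MPa (compressive)

Free thermal elongation = αΔT L = 16.8×10⁻⁶ × 166 × 1775 = 4.95 mm.
This exceeds the 3 mm gap, so the wall pushes back. The portion of expansion that must be recovered elastically is δ_free − gap = 4.95 − 3 = 1.95 mm.
That suppressed elongation corresponds to σ = E·Δ/L = 114×10³ × 1.95/1775 = 125.2 MPa.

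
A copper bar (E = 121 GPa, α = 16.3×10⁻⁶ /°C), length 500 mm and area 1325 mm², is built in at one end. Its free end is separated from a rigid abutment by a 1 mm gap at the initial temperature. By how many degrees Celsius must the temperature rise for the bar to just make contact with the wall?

The gap closes when αΔT L = 1 mm, since the bar is still unstressed at that instant.
So ΔT = g/(αL) = 1/(16.3×10⁻⁶ × 500) = 122.7 °C.

ΔT ≈ 123 °C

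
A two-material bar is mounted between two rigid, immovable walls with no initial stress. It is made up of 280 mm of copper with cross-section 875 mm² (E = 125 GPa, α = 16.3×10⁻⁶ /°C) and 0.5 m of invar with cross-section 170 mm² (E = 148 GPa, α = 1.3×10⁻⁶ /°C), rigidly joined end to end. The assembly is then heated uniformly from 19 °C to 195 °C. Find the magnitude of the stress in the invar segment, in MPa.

Free thermal expansion of the whole bar: Σ αᵢΔT Lᵢ = 16.3×10⁻⁶×176×280 + 1.3×10⁻⁶×176×500 = 0.9177 mm.
The rigid supports impose zero overall length change; the single axial force P common to all segments must satisfy P Σ Lᵢ/(AᵢEᵢ) = δ_free.
Σ Lᵢ/(AᵢEᵢ) = 280/(875×125×10³) + 500/(170×148×10³) = 2.243×10⁻⁵ mm/N.
So P = 0.9177 / 2.243×10⁻⁵ = 40.91 kN, compressive.
σ_{invar} = P / A = 40910 / 170 = 240.6 MPa.

σ ≈ 241 MPa (compressive)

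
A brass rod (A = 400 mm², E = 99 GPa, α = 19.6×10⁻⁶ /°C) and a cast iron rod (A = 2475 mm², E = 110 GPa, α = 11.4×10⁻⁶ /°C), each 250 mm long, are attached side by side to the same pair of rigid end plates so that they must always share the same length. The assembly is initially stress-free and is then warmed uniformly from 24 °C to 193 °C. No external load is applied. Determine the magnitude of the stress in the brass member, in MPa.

Both members must finish at the same length. With the larger α, the brass tends to over-expand; the plates restrain it, putting the brass in compression and the cast iron in tension. With no external load the two internal forces are equal and opposite, magnitude P.
Compatibility of the two members (thermal + elastic change equal): (α₁ − α₂)ΔT = P·[1/(A₁E₁) + 1/(A₂E₂)].
|α₁ − α₂|·ΔT = 8.2×10⁻⁶ × 169 = 0.001386.
1/(A₁E₁) + 1/(A₂E₂) = 1/(400×99×10³) + 1/(2475×110×10³) = 2.893×10⁻⁸ N⁻¹.
P = 0.001386 / 2.893×10⁻⁸ = 47910 N = 47.91 kN.
σ_{brass} = P/A₁ = 47910/400 = 119.8 MPa, compressive.

σ ≈ 120 MPa (compressive)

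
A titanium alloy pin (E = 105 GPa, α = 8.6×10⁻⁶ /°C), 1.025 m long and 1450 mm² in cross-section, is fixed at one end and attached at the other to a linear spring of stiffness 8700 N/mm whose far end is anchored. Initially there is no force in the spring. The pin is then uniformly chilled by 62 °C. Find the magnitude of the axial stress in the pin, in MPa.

If the spring were absent the pin would shorten by αΔT L = 8.6×10⁻⁶ × 62 × 1025 = 0.5465 mm.
With a force P in the spring, the elastic change of the pin is PL/(AE) and that of the spring is P/k; compatibility requires their sum to equal δ_free.
So P = δ_free / [L/(AE) + 1/k] = 0.5465 / [ 1025/(1450×105×10³) + 1/(8700) ].
P = 0.5465 / 0.0001217 = 4492 N.
σ = P/A = 4492/1450 = 3.098 MPa.

σ ≈ 3.1 MPa (tensile)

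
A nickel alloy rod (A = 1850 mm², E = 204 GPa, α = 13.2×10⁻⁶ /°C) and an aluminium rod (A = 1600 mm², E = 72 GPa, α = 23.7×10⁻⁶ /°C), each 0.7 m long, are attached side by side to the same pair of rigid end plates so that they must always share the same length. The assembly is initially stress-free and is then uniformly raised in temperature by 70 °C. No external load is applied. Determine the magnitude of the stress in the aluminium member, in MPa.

Both members must finish at the same length. With the larger α, the aluminium tends to over-expand; the plates restrain it, putting the aluminium in compression and the nickel alloy in tension. With no external load the two internal forces are equal and opposite, magnitude P.
Setting the final lengths equal and cancelling L: (α₁ − α₂)ΔT = P/(A₁E₁) + P/(A₂E₂).
|α₁ − α₂|·ΔT = 10.5×10⁻⁶ × 70 = 0.000735.
1/(A₁E₁) + 1/(A₂E₂) = 1/(1850×204×10³) + 1/(1600×72×10³) = 1.133×10⁻⁸ N⁻¹.
So P = 0.000735 / 1.133×10⁻⁸ = 64.87 kN.
σ_{aluminium} = P/A₂ = 64870/1600 = 40.54 MPa, compressive.

σ ≈ 40.5 MPa (compressive)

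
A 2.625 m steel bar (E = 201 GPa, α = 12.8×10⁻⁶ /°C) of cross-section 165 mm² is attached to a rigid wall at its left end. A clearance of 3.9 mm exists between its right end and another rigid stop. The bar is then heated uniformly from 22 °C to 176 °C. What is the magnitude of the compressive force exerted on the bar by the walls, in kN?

If the wall were absent the bar would grow by αΔT L = 12.8×10⁻⁶ × 154 × 2625 = 5.174 mm.
The gap closes (δ_free > 3.9 mm) and the wall then resists a further 5.174 − 3.9 = 1.274 mm of expansion.
So σ = E(δ_free − g)/L = 201×10³ × 1.274/2625 = 97.58 MPa.
Force on the wall = σA = 97.58 × 165 mm² = 16.1 kN.

P ≈ 16.1 kN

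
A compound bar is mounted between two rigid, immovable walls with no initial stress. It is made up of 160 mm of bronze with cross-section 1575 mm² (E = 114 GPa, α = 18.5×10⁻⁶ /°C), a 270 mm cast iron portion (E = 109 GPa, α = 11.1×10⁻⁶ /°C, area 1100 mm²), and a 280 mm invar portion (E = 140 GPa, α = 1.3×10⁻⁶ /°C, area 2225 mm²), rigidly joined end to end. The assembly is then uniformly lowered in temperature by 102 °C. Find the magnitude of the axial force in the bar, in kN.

Free thermal contraction of the whole bar: Σ αᵢΔT Lᵢ = 18.5×10⁻⁶×102×160 + 11.1×10⁻⁶×102×270 + 1.3×10⁻⁶×102×280 = 0.6447 mm.
Since the ends are fixed, an axial force P builds up, equal in every segment, with P · Σ Lᵢ/(AᵢEᵢ) = δ_free.
The series flexibility is Σ Lᵢ/(AᵢEᵢ) = 160/(1575×114×10³) + 270/(1100×109×10³) + 280/(2225×140×10³) = 4.042×10⁻⁶ mm/N.
P = 0.6447 / 4.042×10⁻⁶ = 159500 N = 159.5 kN, tensile.

P ≈ 160 kN (tensile)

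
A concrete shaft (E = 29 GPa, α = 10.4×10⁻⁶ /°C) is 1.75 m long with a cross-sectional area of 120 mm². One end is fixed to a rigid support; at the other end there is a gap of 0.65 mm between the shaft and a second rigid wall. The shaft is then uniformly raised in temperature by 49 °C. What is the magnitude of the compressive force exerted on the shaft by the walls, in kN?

P ≈ 0.481 kN

If the wall were absent the shaft would grow by αΔT L = 10.4×10⁻⁶ × 49 × 1750 = 0.8918 mm.
This exceeds the 0.65 mm gap, so the wall pushes back. The portion of expansion that must be recovered elastically is δ_free − gap = 0.8918 − 0.65 = 0.2418 mm.
That suppressed elongation corresponds to σ = E·Δ/L = 29×10³ × 0.2418/1750 = 4.007 MPa.
P = σA = 4.007 × 120 = 0.4808 kN.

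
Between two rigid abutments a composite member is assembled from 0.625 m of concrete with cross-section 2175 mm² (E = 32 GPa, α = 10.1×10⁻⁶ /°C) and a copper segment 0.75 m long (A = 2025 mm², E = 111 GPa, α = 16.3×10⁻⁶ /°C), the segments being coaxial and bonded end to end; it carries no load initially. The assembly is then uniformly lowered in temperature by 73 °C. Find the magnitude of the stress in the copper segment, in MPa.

If the supports were absent, the total length change would be Σ αᵢΔT Lᵢ = 10.1×10⁻⁶×73×625 + 16.3×10⁻⁶×73×750 = 1.353 mm.
The walls prevent any net length change, so an axial force P (same in every segment) develops. Compatibility: P · Σ Lᵢ/(AᵢEᵢ) = δ_free.
The series flexibility is Σ Lᵢ/(AᵢEᵢ) = 625/(2175×32×10³) + 750/(2025×111×10³) = 1.232×10⁻⁵ mm/N.
So P = 1.353 / 1.232×10⁻⁵ = 109.9 kN, tensile.
σ_{copper} = P / A = 109900 / 2025 = 54.26 MPa.

σ ≈ 54.3 MPa (tensile)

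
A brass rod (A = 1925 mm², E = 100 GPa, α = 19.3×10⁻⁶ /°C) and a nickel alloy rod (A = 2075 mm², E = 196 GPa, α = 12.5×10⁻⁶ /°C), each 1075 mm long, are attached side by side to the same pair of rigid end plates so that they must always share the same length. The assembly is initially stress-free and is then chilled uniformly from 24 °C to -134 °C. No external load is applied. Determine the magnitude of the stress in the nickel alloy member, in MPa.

The brass has the larger α, so on cooling it would change length more than the nickel alloy if both were free. The rigid plates force a common final length, so the brass is put into tension and the nickel alloy into compression, with equal and opposite forces P (no external load).
Setting the final lengths equal and cancelling L: (α₁ − α₂)ΔT = P/(A₁E₁) + P/(A₂E₂).
|α₁ − α₂|·ΔT = 6.8×10⁻⁶ × 158 = 0.001074.
1/(A₁E₁) + 1/(A₂E₂) = 1/(1925×100×10³) + 1/(2075×196×10³) = 7.654×10⁻⁹ N⁻¹.
P = 0.001074 / 7.654×10⁻⁹ = 140400 N = 140.4 kN.
σ_{nickel alloy} = P/A₂ = 140400/2075 = 67.65 MPa, compressive.

σ ≈ 67.7 MPa (compressive)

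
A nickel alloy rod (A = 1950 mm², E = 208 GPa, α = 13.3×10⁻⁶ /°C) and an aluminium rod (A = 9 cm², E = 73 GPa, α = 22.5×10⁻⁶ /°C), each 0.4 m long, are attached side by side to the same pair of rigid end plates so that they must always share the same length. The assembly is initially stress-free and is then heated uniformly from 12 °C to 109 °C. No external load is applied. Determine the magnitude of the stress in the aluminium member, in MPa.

σ ≈ 56.1 MPa (compressive)

Equilibrium of a rigid end plate with no external load gives equal and opposite internal forces ±P in the two members. Since α_{aluminium} > α_{nickel alloy}, heating drives the aluminium into compression and the nickel alloy into tension.
Equating the net (thermal + elastic) strains gives |α₁ − α₂|·ΔT = P·[1/(A₁E₁) + 1/(A₂E₂)].
|α₁ − α₂|·ΔT = 9.2×10⁻⁶ × 97 = 0.0008924.
1/(A₁E₁) + 1/(A₂E₂) = 1/(1950×208×10³) + 1/(900×73×10³) = 1.769×10⁻⁸ N⁻¹.
P = 0.0008924 / 1.769×10⁻⁸ = 50460 N = 50.46 kN.
σ_{aluminium} = P/A₂ = 50460/900 = 56.06 MPa, compressive.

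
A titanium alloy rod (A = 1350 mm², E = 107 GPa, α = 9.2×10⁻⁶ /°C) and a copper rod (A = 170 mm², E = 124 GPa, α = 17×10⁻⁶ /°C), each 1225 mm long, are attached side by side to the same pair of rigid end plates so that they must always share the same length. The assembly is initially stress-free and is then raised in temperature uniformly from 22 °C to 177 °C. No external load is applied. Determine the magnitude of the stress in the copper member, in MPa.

σ ≈ 131 MPa (compressive)

Equilibrium of a rigid end plate with no external load gives equal and opposite internal forces ±P in the two members. Since α_{copper} > α_{titanium alloy}, heating drives the copper into compression and the titanium alloy into tension.
Equating the net (thermal + elastic) strains gives |α₁ − α₂|·ΔT = P·[1/(A₁E₁) + 1/(A₂E₂)].
|α₁ − α₂|·ΔT = 7.8×10⁻⁶ × 155 = 0.001209.
1/(A₁E₁) + 1/(A₂E₂) = 1/(1350×107×10³) + 1/(170×124×10³) = 5.436×10⁻⁸ N⁻¹.
P = 0.001209 / 5.436×10⁻⁸ = 22240 N = 22.24 kN.
σ_{copper} = P/A₂ = 22240/170 = 130.8 MPa, compressive.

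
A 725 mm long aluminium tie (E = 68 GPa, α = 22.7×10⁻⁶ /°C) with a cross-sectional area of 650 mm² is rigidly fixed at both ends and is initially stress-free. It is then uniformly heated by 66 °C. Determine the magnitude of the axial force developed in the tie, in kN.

Full restraint means ε = 0, so the stress is σ = EαΔT = 68×10³ × 22.7×10⁻⁶ × 66 = 101.9 MPa.
Axial force P = σA = 101.9 × 650 = 66220 N = 66.22 kN, compressive.

P ≈ 66.2 kN (compressive)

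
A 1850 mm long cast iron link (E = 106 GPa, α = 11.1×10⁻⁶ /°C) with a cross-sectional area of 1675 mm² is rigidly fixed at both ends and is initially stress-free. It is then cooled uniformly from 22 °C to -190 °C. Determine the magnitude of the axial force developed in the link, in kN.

With zero net strain, σ = E·αΔT = 106 GPa × 11.1×10⁻⁶ × 212 = 249.4 MPa.
Then P = σA = 249.4 × 1675 mm² = 417.8 kN, tensile.

P ≈ 418 kN (tensile)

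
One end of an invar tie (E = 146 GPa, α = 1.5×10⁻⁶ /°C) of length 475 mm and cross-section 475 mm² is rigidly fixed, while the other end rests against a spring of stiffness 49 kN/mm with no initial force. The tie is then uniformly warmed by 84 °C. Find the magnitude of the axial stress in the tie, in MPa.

σ ≈ 4.62 MPa (compressive)

Free thermal expansion: δ_free = αΔT L = 1.5×10⁻⁶ × 84 × 475 = 0.05985 mm.
Let P be the compressive force at the spring. The tie shortens elastically by PL/(AE) and the spring compresses by P/k; together these equal δ_free.
So P = δ_free / [L/(AE) + 1/k] = 0.05985 / [ 475/(475×146×10³) + 1/(49×10³) ].
P = 0.05985 / 2.726×10⁻⁵ = 2196 N.
σ = P/A = 2196/475 = 4.623 MPa.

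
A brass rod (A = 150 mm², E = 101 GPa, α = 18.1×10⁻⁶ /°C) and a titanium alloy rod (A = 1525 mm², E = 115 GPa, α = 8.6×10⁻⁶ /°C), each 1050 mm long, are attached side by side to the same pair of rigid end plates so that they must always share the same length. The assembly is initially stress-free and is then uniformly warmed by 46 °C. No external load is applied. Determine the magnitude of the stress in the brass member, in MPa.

Equilibrium of a rigid end plate with no external load gives equal and opposite internal forces ±P in the two members. Since α_{brass} > α_{titanium alloy}, heating drives the brass into compression and the titanium alloy into tension.
Setting the final lengths equal and cancelling L: (α₁ − α₂)ΔT = P/(A₁E₁) + P/(A₂E₂).
|α₁ − α₂|·ΔT = 9.5×10⁻⁶ × 46 = 0.000437.
1/(A₁E₁) + 1/(A₂E₂) = 1/(150×101×10³) + 1/(1525×115×10³) = 7.171×10⁻⁸ N⁻¹.
P = 0.000437 / 7.171×10⁻⁸ = 6094 N = 6.094 kN.
σ_{brass} = P/A₁ = 6094/150 = 40.63 MPa, compressive.

σ ≈ 40.6 MPa (compressive)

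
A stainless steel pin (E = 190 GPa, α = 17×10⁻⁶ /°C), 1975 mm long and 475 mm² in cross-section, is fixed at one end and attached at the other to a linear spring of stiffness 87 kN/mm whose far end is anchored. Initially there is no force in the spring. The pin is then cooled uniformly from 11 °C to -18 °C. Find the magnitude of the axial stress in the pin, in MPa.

σ ≈ 61.4 MPa (tensile)

If the spring were absent the pin would shorten by αΔT L = 17×10⁻⁶ × 29 × 1975 = 0.9737 mm.
With a force P in the spring, the elastic change of the pin is PL/(AE) and that of the spring is P/k; compatibility requires their sum to equal δ_free.
P [ L/(AE) + 1/k ] = δ_free → P [ 1975/(475×190×10³) + 1/(87×10³) ] = 0.9737.
P = 0.9737 / 3.338×10⁻⁵ = 29170 N.
σ = P/A = 29170/475 = 61.41 MPa.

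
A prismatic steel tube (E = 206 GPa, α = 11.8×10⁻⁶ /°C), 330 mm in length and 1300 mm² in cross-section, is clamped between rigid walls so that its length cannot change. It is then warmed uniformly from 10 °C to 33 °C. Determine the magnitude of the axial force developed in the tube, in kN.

P ≈ 72.7 kN (compressive)

The ends cannot move, so σ = EαΔT = 206×10³ × 11.8×10⁻⁶ × 23 = 55.91 MPa.
Axial force P = σA = 55.91 × 1300 = 72680 N = 72.68 kN, compressive.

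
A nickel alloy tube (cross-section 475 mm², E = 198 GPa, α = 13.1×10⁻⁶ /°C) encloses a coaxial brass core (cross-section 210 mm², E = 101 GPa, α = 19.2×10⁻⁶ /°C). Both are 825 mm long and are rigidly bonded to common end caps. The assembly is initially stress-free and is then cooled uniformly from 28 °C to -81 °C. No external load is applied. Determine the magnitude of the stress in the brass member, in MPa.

σ ≈ 54.8 MPa (tensile)

The brass has the larger α, so on cooling it would change length more than the nickel alloy if both were free. The rigid plates force a common final length, so the brass is put into tension and the nickel alloy into compression, with equal and opposite forces P (no external load).
Setting the final lengths equal and cancelling L: (α₁ − α₂)ΔT = P/(A₁E₁) + P/(A₂E₂).
|α₁ − α₂|·ΔT = 6.1×10⁻⁶ × 109 = 0.0006649.
1/(A₁E₁) + 1/(A₂E₂) = 1/(475×198×10³) + 1/(210×101×10³) = 5.778×10⁻⁸ N⁻¹.
P = 0.0006649 / 5.778×10⁻⁸ = 11510 N = 11.51 kN.
σ_{brass} = P/A₂ = 11510/210 = 54.8 MPa, tensile.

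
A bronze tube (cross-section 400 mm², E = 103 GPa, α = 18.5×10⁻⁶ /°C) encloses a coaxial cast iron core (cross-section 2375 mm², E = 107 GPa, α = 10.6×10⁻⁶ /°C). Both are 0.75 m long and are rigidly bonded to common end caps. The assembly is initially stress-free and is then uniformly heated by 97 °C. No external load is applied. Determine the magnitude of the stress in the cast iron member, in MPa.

σ ≈ 11.4 MPa (tensile)

Both members must finish at the same length. With the larger α, the bronze tends to over-expand; the plates restrain it, putting the bronze in compression and the cast iron in tension. With no external load the two internal forces are equal and opposite, magnitude P.
Equating the net (thermal + elastic) strains gives |α₁ − α₂|·ΔT = P·[1/(A₁E₁) + 1/(A₂E₂)].
|α₁ − α₂|·ΔT = 7.9×10⁻⁶ × 97 = 0.0007663.
1/(A₁E₁) + 1/(A₂E₂) = 1/(400×103×10³) + 1/(2375×107×10³) = 2.821×10⁻⁸ N⁻¹.
P = 0.0007663 / 2.821×10⁻⁸ = 27170 N = 27.17 kN.
σ_{cast iron} = P/A₂ = 27170/2375 = 11.44 MPa, tensile.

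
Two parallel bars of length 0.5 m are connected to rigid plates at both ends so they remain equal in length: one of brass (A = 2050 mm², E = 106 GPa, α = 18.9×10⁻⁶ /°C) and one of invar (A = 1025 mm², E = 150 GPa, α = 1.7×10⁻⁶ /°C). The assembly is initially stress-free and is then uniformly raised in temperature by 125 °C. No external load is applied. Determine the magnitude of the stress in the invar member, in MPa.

The brass has the larger α, so on heating it would change length more than the invar if both were free. The rigid plates force a common final length, so the brass is put into compression and the invar into tension, with equal and opposite forces P (no external load).
Setting the final lengths equal and cancelling L: (α₁ − α₂)ΔT = P/(A₁E₁) + P/(A₂E₂).
|α₁ − α₂|·ΔT = 17.2×10⁻⁶ × 125 = 0.00215.
1/(A₁E₁) + 1/(A₂E₂) = 1/(2050×106×10³) + 1/(1025×150×10³) = 1.111×10⁻⁸ N⁻¹.
P = 0.00215 / 1.111×10⁻⁸ = 193600 N = 193.6 kN.
σ_{invar} = P/A₂ = 193600/1025 = 188.9 MPa, tensile.

σ ≈ 189 MPa (tensile)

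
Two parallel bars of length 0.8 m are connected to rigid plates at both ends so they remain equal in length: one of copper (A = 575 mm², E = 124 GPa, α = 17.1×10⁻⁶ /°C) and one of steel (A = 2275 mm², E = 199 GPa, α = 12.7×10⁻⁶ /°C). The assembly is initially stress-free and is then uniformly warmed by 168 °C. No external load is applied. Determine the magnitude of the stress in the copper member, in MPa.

Equilibrium of a rigid end plate with no external load gives equal and opposite internal forces ±P in the two members. Since α_{copper} > α_{steel}, heating drives the copper into compression and the steel into tension.
Setting the final lengths equal and cancelling L: (α₁ − α₂)ΔT = P/(A₁E₁) + P/(A₂E₂).
|α₁ − α₂|·ΔT = 4.4×10⁻⁶ × 168 = 0.0007392.
1/(A₁E₁) + 1/(A₂E₂) = 1/(575×124×10³) + 1/(2275×199×10³) = 1.623×10⁻⁸ N⁻¹.
So P = 0.0007392 / 1.623×10⁻⁸ = 45.53 kN.
σ_{copper} = P/A₁ = 45530/575 = 79.19 MPa, compressive.

σ ≈ 79.2 MPa (compressive)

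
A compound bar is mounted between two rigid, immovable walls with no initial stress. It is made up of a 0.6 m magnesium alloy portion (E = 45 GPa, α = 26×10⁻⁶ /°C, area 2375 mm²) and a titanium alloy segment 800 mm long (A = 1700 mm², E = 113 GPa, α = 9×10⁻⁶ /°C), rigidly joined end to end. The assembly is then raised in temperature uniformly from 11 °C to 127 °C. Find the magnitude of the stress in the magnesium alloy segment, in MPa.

σ ≈ 114 MPa (compressive)

Free thermal expansion of the whole bar: Σ αᵢΔT Lᵢ = 26×10⁻⁶×116×600 + 9×10⁻⁶×116×800 = 2.645 mm.
Since the ends are fixed, an axial force P builds up, equal in every segment, with P · Σ Lᵢ/(AᵢEᵢ) = δ_free.
The series flexibility is Σ Lᵢ/(AᵢEᵢ) = 600/(2375×45×10³) + 800/(1700×113×10³) = 9.779×10⁻⁶ mm/N.
So P = 2.645 / 9.779×10⁻⁶ = 270.5 kN, compressive.
σ_{magnesium alloy} = P / A = 270500 / 2375 = 113.9 MPa.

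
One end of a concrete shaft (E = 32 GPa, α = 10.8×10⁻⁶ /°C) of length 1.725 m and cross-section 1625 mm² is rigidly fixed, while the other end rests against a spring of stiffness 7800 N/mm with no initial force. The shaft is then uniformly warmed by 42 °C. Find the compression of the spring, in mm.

δ ≈ 0.622 mm

The unrestrained thermal change is αΔT L = 10.8×10⁻⁶ × 42 × 1725 = 0.7825 mm.
With a force P in the spring, the elastic change of the shaft is PL/(AE) and that of the spring is P/k; compatibility requires their sum to equal δ_free.
P [ L/(AE) + 1/k ] = δ_free → P [ 1725/(1625×32×10³) + 1/(7800) ] = 0.7825.
P = 0.7825 / 0.0001614 = 4849 N.
Spring compression = P/k = 4849/(7800) = 0.6216 mm.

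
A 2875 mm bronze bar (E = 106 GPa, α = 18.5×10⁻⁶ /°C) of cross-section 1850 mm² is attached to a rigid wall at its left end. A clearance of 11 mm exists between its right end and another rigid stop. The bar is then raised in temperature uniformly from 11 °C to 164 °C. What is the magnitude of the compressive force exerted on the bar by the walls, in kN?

If the wall were absent the bar would grow by αΔT L = 18.5×10⁻⁶ × 153 × 2875 = 8.138 mm.
Since δ_free = 8.14 mm is less than the 11 mm gap, the bar never touches the wall. No axial force develops.

P ≈ 0 kN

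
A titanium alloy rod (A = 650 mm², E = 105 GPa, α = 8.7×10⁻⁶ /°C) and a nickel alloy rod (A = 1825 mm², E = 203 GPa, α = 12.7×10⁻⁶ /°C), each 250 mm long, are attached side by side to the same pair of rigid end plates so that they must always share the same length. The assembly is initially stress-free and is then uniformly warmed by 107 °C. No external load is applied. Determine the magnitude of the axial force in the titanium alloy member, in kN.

Equilibrium of a rigid end plate with no external load gives equal and opposite internal forces ±P in the two members. Since α_{nickel alloy} > α_{titanium alloy}, heating drives the nickel alloy into compression and the titanium alloy into tension.
Compatibility of the two members (thermal + elastic change equal): (α₁ − α₂)ΔT = P·[1/(A₁E₁) + 1/(A₂E₂)].
|α₁ − α₂|·ΔT = 4×10⁻⁶ × 107 = 0.000428.
1/(A₁E₁) + 1/(A₂E₂) = 1/(650×105×10³) + 1/(1825×203×10³) = 1.735×10⁻⁸ N⁻¹.
So P = 0.000428 / 1.735×10⁻⁸ = 24.67 kN.

P ≈ 24.7 kN (tensile in the titanium alloy)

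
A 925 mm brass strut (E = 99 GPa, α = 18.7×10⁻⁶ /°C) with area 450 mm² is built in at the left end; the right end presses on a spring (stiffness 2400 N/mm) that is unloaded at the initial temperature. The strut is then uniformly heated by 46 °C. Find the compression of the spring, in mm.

δ ≈ 0.758 mm

If the spring were absent the strut would lengthen by αΔT L = 18.7×10⁻⁶ × 46 × 925 = 0.7957 mm.
With a force P in the spring, the elastic change of the strut is PL/(AE) and that of the spring is P/k; compatibility requires their sum to equal δ_free.
So P = δ_free / [L/(AE) + 1/k] = 0.7957 / [ 925/(450×99×10³) + 1/(2400) ].
P = 0.7957 / 0.0004374 = 1819 N.
Spring compression = P/k = 1819/(2400) = 0.7579 mm.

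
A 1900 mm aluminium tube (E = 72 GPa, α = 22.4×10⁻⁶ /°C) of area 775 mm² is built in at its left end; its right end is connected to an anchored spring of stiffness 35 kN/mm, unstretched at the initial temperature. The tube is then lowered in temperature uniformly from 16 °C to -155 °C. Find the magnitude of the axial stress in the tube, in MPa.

σ ≈ 150 MPa (tensile)

If the spring were absent the tube would shorten by αΔT L = 22.4×10⁻⁶ × 171 × 1900 = 7.278 mm.
Let P be the tensile force in the spring. The tube extends elastically by PL/(AE) and the spring stretches by P/k; together these equal δ_free.
So P = δ_free / [L/(AE) + 1/k] = 7.278 / [ 1900/(775×72×10³) + 1/(35×10³) ].
P = 7.278 / 6.262×10⁻⁵ = 116200 N.
σ = P/A = 116200/775 = 150 MPa.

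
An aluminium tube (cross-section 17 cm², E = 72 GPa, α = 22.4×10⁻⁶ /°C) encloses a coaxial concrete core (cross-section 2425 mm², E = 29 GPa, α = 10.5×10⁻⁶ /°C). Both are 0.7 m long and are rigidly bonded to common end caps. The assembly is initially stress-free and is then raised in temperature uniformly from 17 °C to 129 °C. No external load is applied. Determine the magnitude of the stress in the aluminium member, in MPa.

The aluminium has the larger α, so on heating it would change length more than the concrete if both were free. The rigid plates force a common final length, so the aluminium is put into compression and the concrete into tension, with equal and opposite forces P (no external load).
Setting the final lengths equal and cancelling L: (α₁ − α₂)ΔT = P/(A₁E₁) + P/(A₂E₂).
|α₁ − α₂|·ΔT = 11.9×10⁻⁶ × 112 = 0.001333.
1/(A₁E₁) + 1/(A₂E₂) = 1/(1700×72×10³) + 1/(2425×29×10³) = 2.239×10⁻⁸ N⁻¹.
So P = 0.001333 / 2.239×10⁻⁸ = 59.53 kN.
σ_{aluminium} = P/A₁ = 59530/1700 = 35.02 MPa, compressive.

σ ≈ 35 MPa (compressive)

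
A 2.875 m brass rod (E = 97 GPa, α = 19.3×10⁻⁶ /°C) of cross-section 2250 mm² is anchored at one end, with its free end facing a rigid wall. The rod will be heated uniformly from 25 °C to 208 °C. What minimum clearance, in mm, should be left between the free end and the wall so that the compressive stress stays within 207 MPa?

g ≈ 4.02 mm

Free expansion if unrestrained: δ_free = αΔT L = 19.3×10⁻⁶ × 183 × 2875 = 10.15 mm.
At the allowable stress the elastic shortening the wall may impose is σL/E = 207 × 2875 / (97×10³) = 6.135 mm.
So the gap has to take up the difference, g_min = δ_free − σL/E = 10.15 − 6.135 = 4.019 mm.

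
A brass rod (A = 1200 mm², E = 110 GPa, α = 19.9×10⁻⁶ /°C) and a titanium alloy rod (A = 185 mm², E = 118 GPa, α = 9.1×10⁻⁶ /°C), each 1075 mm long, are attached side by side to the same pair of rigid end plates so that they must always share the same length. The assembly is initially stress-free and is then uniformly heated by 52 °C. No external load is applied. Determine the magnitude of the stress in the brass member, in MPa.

σ ≈ 8.77 MPa (compressive)

Both members must finish at the same length. With the larger α, the brass tends to over-expand; the plates restrain it, putting the brass in compression and the titanium alloy in tension. With no external load the two internal forces are equal and opposite, magnitude P.
Equating the net (thermal + elastic) strains gives |α₁ − α₂|·ΔT = P·[1/(A₁E₁) + 1/(A₂E₂)].
|α₁ − α₂|·ΔT = 10.8×10⁻⁶ × 52 = 0.0005616.
1/(A₁E₁) + 1/(A₂E₂) = 1/(1200×110×10³) + 1/(185×118×10³) = 5.338×10⁻⁸ N⁻¹.
So P = 0.0005616 / 5.338×10⁻⁸ = 10.52 kN.
σ_{brass} = P/A₁ = 10520/1200 = 8.767 MPa, compressive.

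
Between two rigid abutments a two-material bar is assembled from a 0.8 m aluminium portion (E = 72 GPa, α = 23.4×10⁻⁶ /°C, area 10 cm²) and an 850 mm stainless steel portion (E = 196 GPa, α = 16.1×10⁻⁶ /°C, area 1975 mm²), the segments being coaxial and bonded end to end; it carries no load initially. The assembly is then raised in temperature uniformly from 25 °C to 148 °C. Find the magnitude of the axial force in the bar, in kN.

P ≈ 300 kN (compressive)

If the supports were absent, the total length change would be Σ αᵢΔT Lᵢ = 23.4×10⁻⁶×123×800 + 16.1×10⁻⁶×123×850 = 3.986 mm.
Since the ends are fixed, an axial force P builds up, equal in every segment, with P · Σ Lᵢ/(AᵢEᵢ) = δ_free.
Σ Lᵢ/(AᵢEᵢ) = 800/(1000×72×10³) + 850/(1975×196×10³) = 1.331×10⁻⁵ mm/N.
P = 3.986 / 1.331×10⁻⁵ = 299500 N = 299.5 kN, compressive.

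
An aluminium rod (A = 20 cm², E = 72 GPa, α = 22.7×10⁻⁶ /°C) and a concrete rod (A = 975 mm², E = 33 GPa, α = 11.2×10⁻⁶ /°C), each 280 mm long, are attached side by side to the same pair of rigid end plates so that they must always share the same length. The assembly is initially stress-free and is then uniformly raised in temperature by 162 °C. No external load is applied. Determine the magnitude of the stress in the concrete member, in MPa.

σ ≈ 50.3 MPa (tensile)

Equilibrium of a rigid end plate with no external load gives equal and opposite internal forces ±P in the two members. Since α_{aluminium} > α_{concrete}, heating drives the aluminium into compression and the concrete into tension.
Compatibility of the two members (thermal + elastic change equal): (α₁ − α₂)ΔT = P·[1/(A₁E₁) + 1/(A₂E₂)].
|α₁ − α₂|·ΔT = 11.5×10⁻⁶ × 162 = 0.001863.
1/(A₁E₁) + 1/(A₂E₂) = 1/(2000×72×10³) + 1/(975×33×10³) = 3.802×10⁻⁸ N⁻¹.
So P = 0.001863 / 3.802×10⁻⁸ = 48.99 kN.
σ_{concrete} = P/A₂ = 48990/975 = 50.25 MPa, tensile.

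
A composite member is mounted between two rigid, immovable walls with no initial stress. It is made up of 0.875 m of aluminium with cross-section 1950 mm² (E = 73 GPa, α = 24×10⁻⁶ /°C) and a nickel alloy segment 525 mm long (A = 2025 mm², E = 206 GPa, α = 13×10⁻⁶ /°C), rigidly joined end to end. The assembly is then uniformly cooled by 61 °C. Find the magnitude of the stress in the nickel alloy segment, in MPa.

With the walls removed the bar would change length by δ_free = Σ αᵢΔT Lᵢ = 24×10⁻⁶×61×875 + 13×10⁻⁶×61×525 = 1.697 mm.
Since the ends are fixed, an axial force P builds up, equal in every segment, with P · Σ Lᵢ/(AᵢEᵢ) = δ_free.
The series flexibility is Σ Lᵢ/(AᵢEᵢ) = 875/(1950×73×10³) + 525/(2025×206×10³) = 7.405×10⁻⁶ mm/N.
Hence P = δ_free / Σ(L/AE) = 1.697/7.405×10⁻⁶ = 229.2 kN (tensile).
σ_{nickel alloy} = P / A = 229200 / 2025 = 113.2 MPa.

σ ≈ 113 MPa (tensile)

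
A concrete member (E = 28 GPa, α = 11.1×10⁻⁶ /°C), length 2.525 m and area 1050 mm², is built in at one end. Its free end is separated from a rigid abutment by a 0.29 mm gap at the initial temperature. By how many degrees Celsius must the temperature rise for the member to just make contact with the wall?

The gap closes when αΔT L = 0.29 mm, since the member is still unstressed at that instant.
ΔT = 0.29 / (11.1×10⁻⁶ × 2525) = 10.35 °C.

ΔT ≈ 10.3 °C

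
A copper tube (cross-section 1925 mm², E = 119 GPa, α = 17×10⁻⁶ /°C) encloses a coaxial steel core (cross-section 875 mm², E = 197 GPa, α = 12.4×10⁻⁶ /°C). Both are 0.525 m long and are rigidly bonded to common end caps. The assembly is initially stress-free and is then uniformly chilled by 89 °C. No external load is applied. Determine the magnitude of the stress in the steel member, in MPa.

Equilibrium of a rigid end plate with no external load gives equal and opposite internal forces ±P in the two members. Since α_{copper} > α_{steel}, cooling drives the copper into tension and the steel into compression.
Setting the final lengths equal and cancelling L: (α₁ − α₂)ΔT = P/(A₁E₁) + P/(A₂E₂).
|α₁ − α₂|·ΔT = 4.6×10⁻⁶ × 89 = 0.0004094.
1/(A₁E₁) + 1/(A₂E₂) = 1/(1925×119×10³) + 1/(875×197×10³) = 1.017×10⁻⁸ N⁻¹.
So P = 0.0004094 / 1.017×10⁻⁸ = 40.27 kN.
σ_{steel} = P/A₂ = 40270/875 = 46.02 MPa, compressive.

σ ≈ 46 MPa (compressive)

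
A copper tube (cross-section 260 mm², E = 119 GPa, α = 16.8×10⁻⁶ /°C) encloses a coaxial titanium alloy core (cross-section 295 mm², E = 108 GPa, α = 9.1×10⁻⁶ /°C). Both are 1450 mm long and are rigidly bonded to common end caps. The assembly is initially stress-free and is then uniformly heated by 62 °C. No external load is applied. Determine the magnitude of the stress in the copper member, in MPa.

σ ≈ 28.8 MPa (compressive)

The copper has the larger α, so on heating it would change length more than the titanium alloy if both were free. The rigid plates force a common final length, so the copper is put into compression and the titanium alloy into tension, with equal and opposite forces P (no external load).
Compatibility of the two members (thermal + elastic change equal): (α₁ − α₂)ΔT = P·[1/(A₁E₁) + 1/(A₂E₂)].
|α₁ − α₂|·ΔT = 7.7×10⁻⁶ × 62 = 0.0004774.
1/(A₁E₁) + 1/(A₂E₂) = 1/(260×119×10³) + 1/(295×108×10³) = 6.371×10⁻⁸ N⁻¹.
P = 0.0004774 / 6.371×10⁻⁸ = 7494 N = 7.494 kN.
σ_{copper} = P/A₁ = 7494/260 = 28.82 MPa, compressive.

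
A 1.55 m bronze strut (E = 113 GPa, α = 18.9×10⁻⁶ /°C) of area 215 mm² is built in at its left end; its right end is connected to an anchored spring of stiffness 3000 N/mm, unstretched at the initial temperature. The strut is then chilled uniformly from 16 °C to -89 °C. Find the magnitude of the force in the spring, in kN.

P ≈ 7.75 kN

If the spring were absent the strut would shorten by αΔT L = 18.9×10⁻⁶ × 105 × 1550 = 3.076 mm.
With a force P in the spring, the elastic change of the strut is PL/(AE) and that of the spring is P/k; compatibility requires their sum to equal δ_free.
So P = δ_free / [L/(AE) + 1/k] = 3.076 / [ 1550/(215×113×10³) + 1/(3000) ].
P = 3.076 / 0.0003971 = 7745 N.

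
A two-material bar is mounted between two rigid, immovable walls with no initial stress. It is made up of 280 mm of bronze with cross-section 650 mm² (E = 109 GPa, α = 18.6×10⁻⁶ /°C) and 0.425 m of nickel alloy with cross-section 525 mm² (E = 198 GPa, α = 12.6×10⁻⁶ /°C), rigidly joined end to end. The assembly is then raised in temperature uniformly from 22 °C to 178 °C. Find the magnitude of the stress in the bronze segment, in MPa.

σ ≈ 315 MPa (compressive)

Free thermal expansion of the whole bar: Σ αᵢΔT Lᵢ = 18.6×10⁻⁶×156×280 + 12.6×10⁻⁶×156×425 = 1.648 mm.
The walls prevent any net length change, so an axial force P (same in every segment) develops. Compatibility: P · Σ Lᵢ/(AᵢEᵢ) = δ_free.
Σ Lᵢ/(AᵢEᵢ) = 280/(650×109×10³) + 425/(525×198×10³) = 8.041×10⁻⁶ mm/N.
P = 1.648 / 8.041×10⁻⁶ = 204900 N = 204.9 kN, compressive.
σ_{bronze} = P / A = 204900 / 650 = 315.3 MPa.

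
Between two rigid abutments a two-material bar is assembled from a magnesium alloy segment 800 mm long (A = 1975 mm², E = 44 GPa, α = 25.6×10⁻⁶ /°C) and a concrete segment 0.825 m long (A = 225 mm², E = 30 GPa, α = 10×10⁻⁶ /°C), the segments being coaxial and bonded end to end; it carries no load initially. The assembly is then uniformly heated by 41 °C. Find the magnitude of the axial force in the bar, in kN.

Free thermal expansion of the whole bar: Σ αᵢΔT Lᵢ = 25.6×10⁻⁶×41×800 + 10×10⁻⁶×41×825 = 1.178 mm.
The walls prevent any net length change, so an axial force P (same in every segment) develops. Compatibility: P · Σ Lᵢ/(AᵢEᵢ) = δ_free.
The series flexibility is Σ Lᵢ/(AᵢEᵢ) = 800/(1975×44×10³) + 825/(225×30×10³) = 0.0001314 mm/N.
Hence P = δ_free / Σ(L/AE) = 1.178/0.0001314 = 8.963 kN (compressive).

P ≈ 8.96 kN (compressive)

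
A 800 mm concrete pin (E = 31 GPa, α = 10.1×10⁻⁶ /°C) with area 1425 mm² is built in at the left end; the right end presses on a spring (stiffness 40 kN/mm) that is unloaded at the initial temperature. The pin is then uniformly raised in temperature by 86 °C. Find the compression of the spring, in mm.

δ ≈ 0.403 mm

Free thermal expansion: δ_free = αΔT L = 10.1×10⁻⁶ × 86 × 800 = 0.6949 mm.
Let P be the compressive force at the spring. The pin shortens elastically by PL/(AE) and the spring compresses by P/k; together these equal δ_free.
So P = δ_free / [L/(AE) + 1/k] = 0.6949 / [ 800/(1425×31×10³) + 1/(40×10³) ].
P = 0.6949 / 4.311×10⁻⁵ = 16120 N.
Spring compression = P/k = 16120/(40×10³) = 0.403 mm.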